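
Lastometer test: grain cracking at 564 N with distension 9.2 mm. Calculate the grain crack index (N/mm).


61.3 N/mm


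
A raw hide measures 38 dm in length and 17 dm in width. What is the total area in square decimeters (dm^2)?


Area = length x width
Area = 38 x 17 = 646 dm^2


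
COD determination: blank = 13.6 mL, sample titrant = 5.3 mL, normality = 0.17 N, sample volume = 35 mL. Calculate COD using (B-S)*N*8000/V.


322.5 mg/L

COD = (13.6 - 5.3) x 0.17 x 8000 / 35
COD = 8.3 x 0.17 x 8000 / 35
COD = 322.5 mg/L


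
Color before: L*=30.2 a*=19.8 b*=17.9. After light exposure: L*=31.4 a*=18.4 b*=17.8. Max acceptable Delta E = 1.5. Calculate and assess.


Delta E = 1.85
Passes: No


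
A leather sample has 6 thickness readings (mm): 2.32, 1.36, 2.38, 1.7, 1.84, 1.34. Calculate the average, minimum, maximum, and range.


Sum = 10.94
Average = 10.94 / 6 = 1.82 mm
Minimum = 1.34 mm
Maximum = 2.38 mm
Range = 2.38 - 1.34 = 1.04 mm


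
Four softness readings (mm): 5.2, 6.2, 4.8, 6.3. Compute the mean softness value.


Sum = 5.2 + 6.2 + 4.8 + 6.3
Mean = 22.5 / 4 = 5.63 mm


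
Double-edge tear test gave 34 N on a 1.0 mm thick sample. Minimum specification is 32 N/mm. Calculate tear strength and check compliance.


Tear strength = 34 / 1.0 = 34.0 N/mm
Required minimum = 32 N/mm
Compliant: Yes


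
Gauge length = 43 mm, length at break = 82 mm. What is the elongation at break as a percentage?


90.7%


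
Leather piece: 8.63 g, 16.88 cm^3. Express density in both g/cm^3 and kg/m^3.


Density = 8.63 / 16.88 = 0.511 g/cm^3
Convert: 0.511 x 1000 = 511 kg/m^3


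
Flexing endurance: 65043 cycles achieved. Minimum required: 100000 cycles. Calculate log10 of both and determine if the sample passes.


log10(65043) = 4.81
log10(100000) = 5.00
Passes: No


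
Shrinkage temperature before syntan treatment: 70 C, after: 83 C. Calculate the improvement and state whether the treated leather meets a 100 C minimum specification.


Improvement = 13 C
Meets 100 C spec: No

Improvement = 83 - 70 = 13 C
Spec check: 83 C >= 100 C? No


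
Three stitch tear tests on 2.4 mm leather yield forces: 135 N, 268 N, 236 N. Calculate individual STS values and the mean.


STS1 = 135 / 2.4 = 56.3 N/mm
STS2 = 268 / 2.4 = 111.7 N/mm
STS3 = 236 / 2.4 = 98.3 N/mm
Mean = (56.3 + 111.7 + 98.3) / 3 = 88.8 N/mm


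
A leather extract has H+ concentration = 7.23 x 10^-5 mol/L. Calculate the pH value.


pH = -log10[H+]
pH = -log10(7.23 x 10^-5) = 4.14


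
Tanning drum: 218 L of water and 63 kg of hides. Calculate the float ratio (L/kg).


Float ratio = water / hide weight
Ratio = 218 / 63 = 3.5


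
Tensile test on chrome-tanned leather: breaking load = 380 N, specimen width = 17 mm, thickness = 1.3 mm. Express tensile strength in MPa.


Cross-section = 17 x 1.3 = 22.1 mm^2
TS = 380 / 22.1 = 17.19 MPa
(1 N/mm^2 = 1 MPa)


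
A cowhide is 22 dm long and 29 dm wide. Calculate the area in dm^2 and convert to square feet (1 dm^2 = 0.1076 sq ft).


Area = 22 x 29 = 638 dm^2
Conversion: 638 x 0.1076 = 68.65 sq ft


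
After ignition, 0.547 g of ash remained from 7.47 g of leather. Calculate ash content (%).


Ash% = 0.547 / 7.47 x 100
Ash% = 7.32%


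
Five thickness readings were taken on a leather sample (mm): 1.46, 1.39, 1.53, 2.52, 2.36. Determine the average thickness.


1.85 mm


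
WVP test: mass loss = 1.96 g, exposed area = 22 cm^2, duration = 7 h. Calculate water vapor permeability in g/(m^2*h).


WVP = mass_loss / (area x time) x 10000
WVP = 1.96 / (22 x 7) x 10000
WVP = 1.96 / 154 x 10000 = 127.27 g/(m^2*h)


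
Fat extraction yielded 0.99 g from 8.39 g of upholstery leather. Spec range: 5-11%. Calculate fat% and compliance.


Fat content = 11.8%
Compliant: No

Fat% = 0.99 / 8.39 x 100 = 11.8%
Spec range: 5-11%
Compliant: No


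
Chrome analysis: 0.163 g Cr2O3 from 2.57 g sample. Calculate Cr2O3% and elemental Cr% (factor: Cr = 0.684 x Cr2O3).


Cr2O3 = 6.34%
Cr = 4.34%

Cr2O3% = 0.163 / 2.57 x 100 = 6.34%
Cr% = 6.34 x 0.684 = 4.34%


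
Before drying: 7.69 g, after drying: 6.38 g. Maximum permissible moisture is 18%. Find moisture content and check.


Moisture content = 17.0%
Acceptable: Yes

MC = (7.69 - 6.38) / 7.69 x 100 = 17.0%
Maximum: 18%
Acceptable: Yes


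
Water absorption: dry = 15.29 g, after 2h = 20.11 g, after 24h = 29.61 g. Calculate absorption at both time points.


2h absorption = 31.5%
24h absorption = 93.7%

WA (2h) = (20.11 - 15.29) / 15.29 x 100 = 31.5%
WA (24h) = (29.61 - 15.29) / 15.29 x 100 = 93.7%


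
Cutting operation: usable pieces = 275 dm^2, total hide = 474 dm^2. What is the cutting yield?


Yield = usable / total x 100
Yield = 275 / 474 x 100 = 58.0%


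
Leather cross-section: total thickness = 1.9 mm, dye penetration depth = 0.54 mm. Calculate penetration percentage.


Penetration% = 0.54 / 1.9 x 100
Penetration = 28.4%


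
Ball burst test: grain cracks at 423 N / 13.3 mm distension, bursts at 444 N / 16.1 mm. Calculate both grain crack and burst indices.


Crack index = 423 / 13.3 = 31.8 N/mm
Burst index = 444 / 16.1 = 27.6 N/mm


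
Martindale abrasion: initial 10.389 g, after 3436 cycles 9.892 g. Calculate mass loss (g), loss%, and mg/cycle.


Mass loss = 0.497 g
Loss = 4.78%
Rate = 0.145 mg/cycle


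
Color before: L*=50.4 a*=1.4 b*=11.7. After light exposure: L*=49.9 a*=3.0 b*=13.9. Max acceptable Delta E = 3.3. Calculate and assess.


Delta E = 2.77
Passes: Yes


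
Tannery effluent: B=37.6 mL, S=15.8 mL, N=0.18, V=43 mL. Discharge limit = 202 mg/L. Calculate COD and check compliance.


COD = (37.6 - 15.8) x 0.18 x 8000 / 43 = 730.0 mg/L
Limit: 202 mg/L
Compliant: No


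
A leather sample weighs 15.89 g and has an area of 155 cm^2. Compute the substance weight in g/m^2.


1025.2 g/m^2


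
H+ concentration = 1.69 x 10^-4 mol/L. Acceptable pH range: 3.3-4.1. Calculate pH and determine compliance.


pH = 3.77
Compliant: Yes

pH = -log10(1.69 x 10^-4) = 3.77
Range: 3.3 to 4.1
Compliant: Yes


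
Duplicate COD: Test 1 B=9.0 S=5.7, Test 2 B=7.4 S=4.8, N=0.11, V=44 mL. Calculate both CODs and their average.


COD1 = 66.0 mg/L
COD2 = 52.0 mg/L
Average = 59.0 mg/L

COD1 = (9.0 - 5.7) x 0.11 x 8000 / 44 = 66.0 mg/L
COD2 = (7.4 - 4.8) x 0.11 x 8000 / 44 = 52.0 mg/L
Average = (66.0 + 52.0) / 2 = 59.0 mg/L


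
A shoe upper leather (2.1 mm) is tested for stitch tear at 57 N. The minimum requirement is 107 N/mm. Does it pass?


STS = 27.1 N/mm
Passes: No


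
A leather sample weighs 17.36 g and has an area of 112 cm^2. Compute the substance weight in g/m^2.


1550.0 g/m^2


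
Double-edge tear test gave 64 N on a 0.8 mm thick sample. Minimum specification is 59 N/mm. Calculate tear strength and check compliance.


Tear strength = 64 / 0.8 = 80.0 N/mm
Required minimum = 59 N/mm
Compliant: Yes


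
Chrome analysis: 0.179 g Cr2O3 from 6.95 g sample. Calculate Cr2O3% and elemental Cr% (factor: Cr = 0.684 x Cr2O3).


Cr2O3 = 2.58%
Cr = 1.76%


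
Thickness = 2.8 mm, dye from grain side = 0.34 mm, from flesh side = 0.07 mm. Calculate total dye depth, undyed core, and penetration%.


Total dyed = 0.41 mm
Undyed core = 2.39 mm
Penetration = 14.6%


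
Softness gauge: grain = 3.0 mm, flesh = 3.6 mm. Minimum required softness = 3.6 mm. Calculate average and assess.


Average = (3.0 + 3.6) / 2 = 3.30 mm
Minimum = 3.6 mm
Meets requirement: No


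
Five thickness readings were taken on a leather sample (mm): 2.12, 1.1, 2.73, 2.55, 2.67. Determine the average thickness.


Sum = 2.12 + 1.1 + 2.73 + 2.55 + 2.67 = 11.17
Average = 11.17 / 5 = 2.23 mm


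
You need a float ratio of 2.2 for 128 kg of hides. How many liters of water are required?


Water = hide weight x target ratio
Water = 128 x 2.2 = 281.6 L


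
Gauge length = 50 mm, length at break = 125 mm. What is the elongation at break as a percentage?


150.0%

Extension = 125 - 50 = 75 mm
Elongation = 75 / 50 x 100 = 150.0%


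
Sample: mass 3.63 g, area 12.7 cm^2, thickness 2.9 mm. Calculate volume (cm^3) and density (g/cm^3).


Thickness in cm = 2.9 / 10 = 0.29 cm
Volume = 12.7 x 0.29 = 3.683 cm^3
Density = 3.63 / 3.683 = 0.986 g/cm^3


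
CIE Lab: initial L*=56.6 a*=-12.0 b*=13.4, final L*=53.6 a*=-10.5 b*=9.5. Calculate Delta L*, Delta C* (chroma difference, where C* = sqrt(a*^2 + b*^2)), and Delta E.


Delta L* = -3.0
Delta C* = -3.83
Delta E = 5.14

Delta L* = 53.6 - 56.6 = -3.0
C1* = sqrt((-12.0)^2 + (13.4)^2) = 17.988
C2* = sqrt((-10.5)^2 + (9.5)^2) = 14.160
Delta C* = 14.160 - 17.988 = -3.83
Delta E = sqrt((-3.0)^2 + (1.5)^2 + (-3.9)^2) = 5.14


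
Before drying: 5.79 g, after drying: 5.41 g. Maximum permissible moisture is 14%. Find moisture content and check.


Moisture content = 6.6%
Acceptable: Yes

MC = (5.79 - 5.41) / 5.79 x 100 = 6.6%
Maximum: 14%
Acceptable: Yes


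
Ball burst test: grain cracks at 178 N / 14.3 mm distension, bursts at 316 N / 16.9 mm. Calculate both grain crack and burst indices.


Crack index = 178 / 14.3 = 12.4 N/mm
Burst index = 316 / 16.9 = 18.7 N/mm


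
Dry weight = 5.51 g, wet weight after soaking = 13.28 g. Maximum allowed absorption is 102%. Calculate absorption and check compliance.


WA = (13.28 - 5.51) / 5.51 x 100 = 141.0%
Maximum allowed: 102%
Compliant: No


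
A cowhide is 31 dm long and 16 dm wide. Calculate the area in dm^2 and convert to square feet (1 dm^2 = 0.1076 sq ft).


Area = 31 x 16 = 496 dm^2
Conversion: 496 x 0.1076 = 53.37 sq ft


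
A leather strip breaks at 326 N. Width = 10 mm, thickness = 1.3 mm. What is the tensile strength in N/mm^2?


25.08 N/mm^2


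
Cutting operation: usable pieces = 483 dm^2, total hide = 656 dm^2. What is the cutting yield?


73.6%


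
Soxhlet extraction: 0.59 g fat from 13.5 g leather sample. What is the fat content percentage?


Fat content = 0.59 / 13.5 x 100
Fat = 4.4%


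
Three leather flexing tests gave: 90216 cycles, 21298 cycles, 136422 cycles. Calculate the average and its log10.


Average = 82645 cycles
log10 = 4.92


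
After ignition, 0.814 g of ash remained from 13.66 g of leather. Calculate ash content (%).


Ash% = 0.814 / 13.66 x 100
Ash% = 5.96%


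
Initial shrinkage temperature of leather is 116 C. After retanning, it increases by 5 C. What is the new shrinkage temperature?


New Ts = 116 + 5 = 121 C


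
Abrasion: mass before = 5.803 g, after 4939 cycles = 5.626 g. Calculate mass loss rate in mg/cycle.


0.036 mg/cycle

Mass loss = 5.803 - 5.626 = 0.177 g
Rate = 0.177 / 4939 x 1000 = 0.036 mg/cycle


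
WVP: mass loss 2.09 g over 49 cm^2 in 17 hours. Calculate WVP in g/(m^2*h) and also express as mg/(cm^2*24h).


WVP = 2.09 / (49 x 17) x 10000 = 25.09 g/(m^2*h)
Mass loss in mg = 2.09 x 1000 = 2090 mg
Per cm^2 per 24h in mg: 2090 x 24 / (49 x 17) = 50160 / 833 = 60.22 mg/(cm^2*24h)


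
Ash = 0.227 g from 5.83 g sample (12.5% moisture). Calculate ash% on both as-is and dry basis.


As-is ash = 3.89%
Dry-basis ash = 4.45%


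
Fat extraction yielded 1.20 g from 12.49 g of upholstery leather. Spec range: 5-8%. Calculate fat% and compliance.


Fat content = 9.6%
Compliant: No


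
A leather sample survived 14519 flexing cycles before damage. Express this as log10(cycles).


log10(14519) = 4.16


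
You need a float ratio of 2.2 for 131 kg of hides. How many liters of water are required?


288.2 L


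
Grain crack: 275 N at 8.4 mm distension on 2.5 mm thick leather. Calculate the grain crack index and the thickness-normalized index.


Crack index = 275 / 8.4 = 32.7 N/mm
Normalized = 32.7 / 2.5 = 13.1 N/mm per mm


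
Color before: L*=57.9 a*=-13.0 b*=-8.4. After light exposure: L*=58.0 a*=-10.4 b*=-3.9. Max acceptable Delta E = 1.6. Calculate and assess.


dL = 0.1, da = 2.6, db = 4.5
dE = sqrt((0.1)^2 + (2.6)^2 + (4.5)^2) = 5.20
Max = 1.6
Passes: No


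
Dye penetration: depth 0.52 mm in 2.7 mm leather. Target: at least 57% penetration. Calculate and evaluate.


Penetration = 0.52 / 2.7 x 100 = 19.3%
Target: 57%
Meets target: No


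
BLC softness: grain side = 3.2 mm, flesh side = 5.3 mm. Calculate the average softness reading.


4.25 mm

Average = (3.2 + 5.3) / 2
Average = 4.25 mm


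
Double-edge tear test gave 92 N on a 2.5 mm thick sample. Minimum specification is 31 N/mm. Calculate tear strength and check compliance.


Tear strength = 36.8 N/mm
Compliant: Yes


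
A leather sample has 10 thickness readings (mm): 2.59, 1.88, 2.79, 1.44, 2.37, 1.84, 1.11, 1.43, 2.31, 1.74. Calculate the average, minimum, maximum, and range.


Average = 1.95 mm
Min = 1.11 mm
Max = 2.79 mm
Range = 1.68 mm

Sum = 19.50
Average = 19.50 / 10 = 1.95 mm
Minimum = 1.11 mm
Maximum = 2.79 mm
Range = 2.79 - 1.11 = 1.68 mm


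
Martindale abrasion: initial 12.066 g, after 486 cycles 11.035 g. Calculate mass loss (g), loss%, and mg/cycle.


Mass loss = 1.031 g
Loss = 8.54%
Rate = 2.121 mg/cycle

Loss = 12.066 - 11.035 = 1.031 g
Loss% = 1.031 / 12.066 x 100 = 8.54%
Rate = 1.031 / 486 x 1000 = 2.121 mg/cycle


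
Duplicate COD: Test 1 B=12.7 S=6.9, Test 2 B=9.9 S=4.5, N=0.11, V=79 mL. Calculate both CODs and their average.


COD1 = 64.6 mg/L
COD2 = 60.2 mg/L
Average = 62.4 mg/L


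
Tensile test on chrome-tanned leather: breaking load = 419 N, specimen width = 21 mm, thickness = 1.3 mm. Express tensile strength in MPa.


15.35 MPa

Cross-section = 21 x 1.3 = 27.3 mm^2
TS = 419 / 27.3 = 15.35 MPa
(1 N/mm^2 = 1 MPa)


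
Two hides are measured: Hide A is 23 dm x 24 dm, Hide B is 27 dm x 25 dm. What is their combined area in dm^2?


1227 dm^2

Hide A area = 23 x 24 = 552 dm^2
Hide B area = 27 x 25 = 675 dm^2
Total = 552 + 675 = 1227 dm^2


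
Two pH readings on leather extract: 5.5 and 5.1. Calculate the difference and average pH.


Difference = |5.5 - 5.1| = 0.4
Average = (5.5 + 5.1) / 2 = 5.30


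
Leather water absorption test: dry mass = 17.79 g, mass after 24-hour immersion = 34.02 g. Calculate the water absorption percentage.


91.2%

Water absorbed = 34.02 - 17.79 = 16.23 g
WA% = 16.23 / 17.79 x 100 = 91.2%


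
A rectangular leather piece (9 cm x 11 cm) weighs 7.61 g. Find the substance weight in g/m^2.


768.7 g/m^2


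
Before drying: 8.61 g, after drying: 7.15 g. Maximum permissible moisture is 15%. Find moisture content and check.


Moisture content = 17.0%
Acceptable: No

MC = (8.61 - 7.15) / 8.61 x 100 = 17.0%
Maximum: 15%
Acceptable: No


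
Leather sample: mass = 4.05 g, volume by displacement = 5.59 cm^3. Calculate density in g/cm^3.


0.725 g/cm^3


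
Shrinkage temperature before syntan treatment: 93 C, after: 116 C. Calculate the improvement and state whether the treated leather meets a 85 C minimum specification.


Improvement = 116 - 93 = 23 C
Spec check: 116 C >= 85 C? Yes


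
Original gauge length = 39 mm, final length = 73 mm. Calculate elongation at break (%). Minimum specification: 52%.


Elongation = 87.2%
Meets spec: Yes

Extension = 73 - 39 = 34 mm
Elongation = 34 / 39 x 100 = 87.2%
Minimum required: 52%
Meets specification: Yes


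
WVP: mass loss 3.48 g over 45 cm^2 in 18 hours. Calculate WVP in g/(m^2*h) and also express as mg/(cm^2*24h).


WVP = 3.48 / (45 x 18) x 10000 = 42.96 g/(m^2*h)
Mass loss in mg = 3.48 x 1000 = 3480 mg
Per cm^2 per 24h in mg: 3480 x 24 / (45 x 18) = 83520 / 810 = 103.11 mg/(cm^2*24h)


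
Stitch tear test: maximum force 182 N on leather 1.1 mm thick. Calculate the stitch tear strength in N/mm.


Stitch tear strength = force / thickness
STS = 182 / 1.1 = 165.5 N/mm


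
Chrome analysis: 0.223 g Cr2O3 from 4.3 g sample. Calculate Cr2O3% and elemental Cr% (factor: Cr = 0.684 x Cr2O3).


Cr2O3 = 5.19%
Cr = 3.55%


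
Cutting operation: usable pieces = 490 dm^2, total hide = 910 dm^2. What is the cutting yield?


53.8%


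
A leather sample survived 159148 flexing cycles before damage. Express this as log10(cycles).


5.20


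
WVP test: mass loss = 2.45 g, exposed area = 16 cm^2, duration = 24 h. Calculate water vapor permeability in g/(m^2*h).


63.80 g/(m^2*h)


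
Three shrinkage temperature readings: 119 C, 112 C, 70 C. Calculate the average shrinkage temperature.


100.3 C

Average = (119 + 112 + 70) / 3
Average = 301 / 3 = 100.3 C


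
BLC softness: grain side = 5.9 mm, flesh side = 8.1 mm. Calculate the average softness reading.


Average = (5.9 + 8.1) / 2
Average = 7.00 mm


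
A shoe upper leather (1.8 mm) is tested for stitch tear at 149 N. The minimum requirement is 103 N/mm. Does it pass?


STS = 82.8 N/mm
Passes: No


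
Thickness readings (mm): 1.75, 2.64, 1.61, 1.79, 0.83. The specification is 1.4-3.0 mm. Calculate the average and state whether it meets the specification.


Average = 1.72 mm
Within specification: Yes

Sum = 8.62
Average = 8.62 / 5 = 1.72 mm
Specification range: 1.4 to 3.0 mm
Within spec: Yes


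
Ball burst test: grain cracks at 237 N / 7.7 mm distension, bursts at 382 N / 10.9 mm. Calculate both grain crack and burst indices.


Crack index = 237 / 7.7 = 30.8 N/mm
Burst index = 382 / 10.9 = 35.0 N/mm


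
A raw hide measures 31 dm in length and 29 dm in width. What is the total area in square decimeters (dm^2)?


Area = length x width
Area = 31 x 29 = 899 dm^2


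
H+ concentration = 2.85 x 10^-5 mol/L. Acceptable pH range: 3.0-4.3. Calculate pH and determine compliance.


pH = 4.55
Compliant: No

pH = -log10(2.85 x 10^-5) = 4.55
Range: 3.0 to 4.3
Compliant: No


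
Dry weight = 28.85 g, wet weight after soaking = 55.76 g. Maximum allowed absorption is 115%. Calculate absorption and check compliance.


Absorption = 93.3%
Compliant: Yes

WA = (55.76 - 28.85) / 28.85 x 100 = 93.3%
Maximum allowed: 115%
Compliant: Yes


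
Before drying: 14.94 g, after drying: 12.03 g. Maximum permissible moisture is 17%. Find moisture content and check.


MC = (14.94 - 12.03) / 14.94 x 100 = 19.5%
Maximum: 17%
Acceptable: No


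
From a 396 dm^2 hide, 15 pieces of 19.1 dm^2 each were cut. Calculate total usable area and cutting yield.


Total usable = 15 x 19.1 = 286.5 dm^2
Yield = 286.5 / 396 x 100 = 72.3%


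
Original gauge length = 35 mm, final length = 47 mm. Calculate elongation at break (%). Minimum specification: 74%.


Extension = 47 - 35 = 12 mm
Elongation = 12 / 35 x 100 = 34.3%
Minimum required: 74%
Meets specification: No


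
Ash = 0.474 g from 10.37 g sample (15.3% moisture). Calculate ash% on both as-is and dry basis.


As-is ash = 4.57%
Dry-basis ash = 5.40%


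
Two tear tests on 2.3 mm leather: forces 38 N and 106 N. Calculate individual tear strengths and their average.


Tear 1 = 16.5 N/mm
Tear 2 = 46.1 N/mm
Average = 31.3 N/mm

Tear 1 = 38 / 2.3 = 16.5 N/mm
Tear 2 = 106 / 2.3 = 46.1 N/mm
Average = (16.5 + 46.1) / 2 = 31.3 N/mm


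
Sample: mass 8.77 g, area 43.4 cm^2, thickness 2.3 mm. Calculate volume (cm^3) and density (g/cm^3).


Volume = 9.982 cm^3
Density = 0.879 g/cm^3

Thickness in cm = 2.3 / 10 = 0.23 cm
Volume = 43.4 x 0.23 = 9.982 cm^3
Density = 8.77 / 9.982 = 0.879 g/cm^3


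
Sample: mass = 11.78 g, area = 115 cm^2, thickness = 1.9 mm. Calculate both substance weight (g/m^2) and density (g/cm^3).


Substance weight = 1024.3 g/m^2
Density = 0.539 g/cm^3


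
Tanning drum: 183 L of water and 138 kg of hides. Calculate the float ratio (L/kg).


Float ratio = water / hide weight
Ratio = 183 / 138 = 1.3


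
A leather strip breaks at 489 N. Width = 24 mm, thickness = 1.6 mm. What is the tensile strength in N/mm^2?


12.73 N/mm^2

Cross-sectional area = 24 x 1.6 = 38.4 mm^2
Tensile strength = 489 / 38.4 = 12.73 N/mm^2


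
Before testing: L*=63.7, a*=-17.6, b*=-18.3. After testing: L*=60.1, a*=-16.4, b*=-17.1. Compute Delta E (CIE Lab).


dL = 60.1 - 63.7 = -3.6
da = -16.4 - (-17.6) = 1.2
db = -17.1 - (-18.3) = 1.2
dE = sqrt((-3.6)^2 + (1.2)^2 + (1.2)^2) = 3.98


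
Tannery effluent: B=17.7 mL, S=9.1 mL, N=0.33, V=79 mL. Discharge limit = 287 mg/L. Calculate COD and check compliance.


COD = 287.4 mg/L
Compliant: No


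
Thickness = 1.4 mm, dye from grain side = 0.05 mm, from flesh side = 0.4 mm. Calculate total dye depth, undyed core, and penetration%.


Total dyed = 0.05 + 0.4 = 0.45 mm
Undyed core = 1.4 - 0.45 = 0.95 mm
Penetration = 0.45 / 1.4 x 100 = 32.1%


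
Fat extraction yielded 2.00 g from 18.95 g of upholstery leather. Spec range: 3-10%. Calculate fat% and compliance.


Fat content = 10.6%
Compliant: No

Fat% = 2.00 / 18.95 x 100 = 10.6%
Spec range: 3-10%
Compliant: No


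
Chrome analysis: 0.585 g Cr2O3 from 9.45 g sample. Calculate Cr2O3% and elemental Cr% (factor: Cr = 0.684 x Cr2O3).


Cr2O3 = 6.19%
Cr = 4.23%


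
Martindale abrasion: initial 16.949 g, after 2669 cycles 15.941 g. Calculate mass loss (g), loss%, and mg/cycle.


Loss = 16.949 - 15.941 = 1.008 g
Loss% = 1.008 / 16.949 x 100 = 5.95%
Rate = 1.008 / 2669 x 1000 = 0.378 mg/cycle


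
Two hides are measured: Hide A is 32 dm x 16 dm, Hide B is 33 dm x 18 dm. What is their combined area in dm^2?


1106 dm^2

Hide A area = 32 x 16 = 512 dm^2
Hide B area = 33 x 18 = 594 dm^2
Total = 512 + 594 = 1106 dm^2


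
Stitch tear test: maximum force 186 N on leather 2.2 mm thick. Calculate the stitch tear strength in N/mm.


84.5 N/mm

Stitch tear strength = force / thickness
STS = 186 / 2.2 = 84.5 N/mm


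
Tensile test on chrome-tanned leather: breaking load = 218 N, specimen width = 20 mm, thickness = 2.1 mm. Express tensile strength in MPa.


5.19 MPa

Cross-section = 20 x 2.1 = 42.0 mm^2
TS = 218 / 42.0 = 5.19 MPa
(1 N/mm^2 = 1 MPa)


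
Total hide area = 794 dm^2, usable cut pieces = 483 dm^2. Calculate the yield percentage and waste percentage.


Yield = 483 / 794 x 100 = 60.8%
Waste = 794 - 483 = 311 dm^2
Waste% = 100 - 60.8 = 39.2%


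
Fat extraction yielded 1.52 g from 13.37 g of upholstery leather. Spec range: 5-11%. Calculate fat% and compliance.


Fat content = 11.4%
Compliant: No

Fat% = 1.52 / 13.37 x 100 = 11.4%
Spec range: 5-11%
Compliant: No


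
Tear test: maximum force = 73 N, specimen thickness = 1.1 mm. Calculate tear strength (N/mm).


Tear strength = force / thickness
Tear = 73 / 1.1 = 66.4 N/mm


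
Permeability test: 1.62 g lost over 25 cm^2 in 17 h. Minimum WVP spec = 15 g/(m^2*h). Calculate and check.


WVP = 1.62 / (25 x 17) x 10000 = 38.12 g/(m^2*h)
Minimum: 15 g/(m^2*h)
Meets spec: Yes


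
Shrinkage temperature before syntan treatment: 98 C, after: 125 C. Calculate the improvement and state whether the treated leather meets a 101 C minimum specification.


Improvement = 27 C
Meets 101 C spec: Yes

Improvement = 125 - 98 = 27 C
Spec check: 125 C >= 101 C? Yes


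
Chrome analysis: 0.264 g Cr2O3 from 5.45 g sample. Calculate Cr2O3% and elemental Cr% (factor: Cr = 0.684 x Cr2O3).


Cr2O3 = 4.84%
Cr = 3.31%

Cr2O3% = 0.264 / 5.45 x 100 = 4.84%
Cr% = 4.84 x 0.684 = 3.31%


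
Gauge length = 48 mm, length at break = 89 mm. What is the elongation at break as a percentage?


85.4%


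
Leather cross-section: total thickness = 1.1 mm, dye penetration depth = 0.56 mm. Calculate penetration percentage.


50.9%

Penetration% = 0.56 / 1.1 x 100
Penetration = 50.9%


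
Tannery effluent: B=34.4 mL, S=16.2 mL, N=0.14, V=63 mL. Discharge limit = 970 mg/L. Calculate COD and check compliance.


COD = (34.4 - 16.2) x 0.14 x 8000 / 63 = 323.6 mg/L
Limit: 970 mg/L
Compliant: Yes


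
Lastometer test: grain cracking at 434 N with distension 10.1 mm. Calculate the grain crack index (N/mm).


Grain crack index = force / distension
Index = 434 / 10.1 = 43.0 N/mm


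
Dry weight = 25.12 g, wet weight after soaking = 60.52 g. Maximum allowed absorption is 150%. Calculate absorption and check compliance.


WA = (60.52 - 25.12) / 25.12 x 100 = 140.9%
Maximum allowed: 150%
Compliant: Yes


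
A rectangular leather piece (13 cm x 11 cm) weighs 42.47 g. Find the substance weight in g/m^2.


Area = 13 x 11 = 143 cm^2
SW = 42.47 / 143 x 10000 = 2969.9 g/m^2


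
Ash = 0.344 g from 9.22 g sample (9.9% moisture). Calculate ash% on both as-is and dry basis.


As-is ash% = 0.344 / 9.22 x 100 = 3.73%
Dry mass = 9.22 x (100 - 9.9) / 100 = 8.30722 g
Dry-basis ash% = 0.344 / 8.30722 x 100 = 4.14%


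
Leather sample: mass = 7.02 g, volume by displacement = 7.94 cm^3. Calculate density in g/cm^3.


Density = mass / volume
Density = 7.02 / 7.94 = 0.884 g/cm^3


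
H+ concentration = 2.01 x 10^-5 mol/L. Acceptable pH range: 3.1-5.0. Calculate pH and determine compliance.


pH = 4.70
Compliant: Yes

pH = -log10(2.01 x 10^-5) = 4.70
Range: 3.1 to 5.0
Compliant: Yes


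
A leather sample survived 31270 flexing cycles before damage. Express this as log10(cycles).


log10(31270) = 4.50


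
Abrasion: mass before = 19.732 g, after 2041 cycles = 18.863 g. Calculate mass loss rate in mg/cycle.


0.426 mg/cycle


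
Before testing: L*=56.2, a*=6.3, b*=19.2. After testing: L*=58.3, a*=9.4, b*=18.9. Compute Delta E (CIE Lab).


Delta E = 3.76

dL = 58.3 - 56.2 = 2.1
da = 9.4 - 6.3 = 3.1
db = 18.9 - 19.2 = -0.3
dE = sqrt((2.1)^2 + (3.1)^2 + (-0.3)^2) = 3.76


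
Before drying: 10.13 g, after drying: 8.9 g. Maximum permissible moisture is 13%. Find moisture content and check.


MC = (10.13 - 8.9) / 10.13 x 100 = 12.1%
Maximum: 13%
Acceptable: Yes


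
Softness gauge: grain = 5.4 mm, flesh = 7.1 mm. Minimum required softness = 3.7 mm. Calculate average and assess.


Average softness = 6.25 mm
Meets requirement: Yes

Average = (5.4 + 7.1) / 2 = 6.25 mm
Minimum = 3.7 mm
Meets requirement: Yes


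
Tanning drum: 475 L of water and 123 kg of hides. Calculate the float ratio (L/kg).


Float ratio = water / hide weight
Ratio = 475 / 123 = 3.9


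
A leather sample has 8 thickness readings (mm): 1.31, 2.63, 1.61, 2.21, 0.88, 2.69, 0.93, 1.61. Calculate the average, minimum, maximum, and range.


Average = 1.73 mm
Min = 0.88 mm
Max = 2.69 mm
Range = 1.81 mm


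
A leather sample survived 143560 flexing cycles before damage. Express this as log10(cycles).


log10(143560) = 5.16


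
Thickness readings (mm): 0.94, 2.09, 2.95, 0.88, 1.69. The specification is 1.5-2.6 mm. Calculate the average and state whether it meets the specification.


Sum = 8.55
Average = 8.55 / 5 = 1.71 mm
Specification range: 1.5 to 2.6 mm
Within spec: Yes


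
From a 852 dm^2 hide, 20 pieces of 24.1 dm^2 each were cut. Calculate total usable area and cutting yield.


Usable area = 482.0 dm^2
Yield = 56.6%


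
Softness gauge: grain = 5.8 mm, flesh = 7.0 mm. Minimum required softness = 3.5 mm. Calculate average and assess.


Average = (5.8 + 7.0) / 2 = 6.40 mm
Minimum = 3.5 mm
Meets requirement: Yes


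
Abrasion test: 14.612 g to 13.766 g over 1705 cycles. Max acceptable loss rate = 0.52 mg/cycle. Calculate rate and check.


Loss = 14.612 - 13.766 = 0.846 g
Rate = 0.846 g / 1705 cycles x 1000 = 0.496 mg/cycle
Max = 0.52 mg/cycle
Passes: Yes


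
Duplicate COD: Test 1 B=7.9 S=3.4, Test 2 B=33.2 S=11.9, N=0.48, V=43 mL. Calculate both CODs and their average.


COD1 = (7.9 - 3.4) x 0.48 x 8000 / 43 = 401.9 mg/L
COD2 = (33.2 - 11.9) x 0.48 x 8000 / 43 = 1902.1 mg/L
Average = (401.9 + 1902.1) / 2 = 1152.0 mg/L


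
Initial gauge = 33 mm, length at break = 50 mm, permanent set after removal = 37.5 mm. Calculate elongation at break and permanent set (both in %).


Elongation at break = 51.5%
Permanent set = 13.6%

Elongation at break = (50 - 33) / 33 x 100 = 51.5%
Permanent set = (37.5 - 33) / 33 x 100 = 13.6%


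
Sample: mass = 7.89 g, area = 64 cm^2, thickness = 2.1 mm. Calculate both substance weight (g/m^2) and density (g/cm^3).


SW = 7.89 / 64 x 10000 = 1232.8 g/m^2
Volume = 64 x 2.1 / 10 = 13.44 cm^3
Density = 7.89 / 13.44 = 0.587 g/cm^3


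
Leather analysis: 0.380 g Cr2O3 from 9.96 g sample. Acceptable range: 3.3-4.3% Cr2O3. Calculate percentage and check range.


Cr2O3% = 0.380 / 9.96 x 100 = 3.82%
Acceptable range: 3.3 to 4.3%
Within range: Yes


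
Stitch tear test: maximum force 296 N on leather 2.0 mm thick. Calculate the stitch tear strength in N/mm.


Stitch tear strength = force / thickness
STS = 296 / 2.0 = 148.0 N/mm


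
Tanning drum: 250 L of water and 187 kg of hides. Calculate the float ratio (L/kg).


Float ratio = water / hide weight
Ratio = 250 / 187 = 1.3


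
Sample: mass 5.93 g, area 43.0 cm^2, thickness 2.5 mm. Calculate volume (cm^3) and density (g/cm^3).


Volume = 10.750 cm^3
Density = 0.552 g/cm^3

Thickness in cm = 2.5 / 10 = 0.25 cm
Volume = 43.0 x 0.25 = 10.750 cm^3
Density = 5.93 / 10.750 = 0.552 g/cm^3


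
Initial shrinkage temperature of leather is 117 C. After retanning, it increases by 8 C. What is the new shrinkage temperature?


New Ts = 117 + 8 = 125 C


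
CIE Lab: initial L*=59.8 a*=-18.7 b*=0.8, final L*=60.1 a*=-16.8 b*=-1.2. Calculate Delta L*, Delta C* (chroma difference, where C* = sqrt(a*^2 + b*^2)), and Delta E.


Delta L* = 0.3
Delta C* = -1.87
Delta E = 2.77


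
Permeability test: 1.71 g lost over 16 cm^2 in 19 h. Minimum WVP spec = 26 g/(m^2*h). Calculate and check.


WVP = 1.71 / (16 x 19) x 10000 = 56.25 g/(m^2*h)
Minimum: 26 g/(m^2*h)
Meets spec: Yes


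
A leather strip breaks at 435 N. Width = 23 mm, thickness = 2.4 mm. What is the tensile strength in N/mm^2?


Cross-sectional area = 23 x 2.4 = 55.2 mm^2
Tensile strength = 435 / 55.2 = 7.88 N/mm^2


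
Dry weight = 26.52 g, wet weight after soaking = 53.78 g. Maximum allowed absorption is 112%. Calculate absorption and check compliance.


Absorption = 102.8%
Compliant: Yes


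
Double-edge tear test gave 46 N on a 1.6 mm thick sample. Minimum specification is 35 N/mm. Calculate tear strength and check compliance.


Tear strength = 28.8 N/mm
Compliant: No

Tear strength = 46 / 1.6 = 28.8 N/mm
Required minimum = 35 N/mm
Compliant: No


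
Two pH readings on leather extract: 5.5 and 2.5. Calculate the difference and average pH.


Difference = 3.0
Average pH = 4.00

Difference = |5.5 - 2.5| = 3.0
Average = (5.5 + 2.5) / 2 = 4.00


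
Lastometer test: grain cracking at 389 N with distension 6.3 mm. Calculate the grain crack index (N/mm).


Grain crack index = force / distension
Index = 389 / 6.3 = 61.7 N/mm


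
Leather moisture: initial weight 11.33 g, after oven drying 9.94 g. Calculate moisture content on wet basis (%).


12.3%

Moisture = 11.33 - 9.94 = 1.39 g
MC = 1.39 / 11.33 x 100 = 12.3%


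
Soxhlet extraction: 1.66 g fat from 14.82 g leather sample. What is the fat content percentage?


11.2%

Fat content = 1.66 / 14.82 x 100
Fat = 11.2%


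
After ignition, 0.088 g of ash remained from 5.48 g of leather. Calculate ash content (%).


Ash% = 0.088 / 5.48 x 100
Ash% = 1.61%


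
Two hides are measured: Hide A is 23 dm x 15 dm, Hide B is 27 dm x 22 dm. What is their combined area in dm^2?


Hide A area = 23 x 15 = 345 dm^2
Hide B area = 27 x 22 = 594 dm^2
Total = 345 + 594 = 939 dm^2


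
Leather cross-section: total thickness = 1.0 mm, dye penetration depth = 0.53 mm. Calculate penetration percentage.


53.0%

Penetration% = 0.53 / 1.0 x 100
Penetration = 53.0%


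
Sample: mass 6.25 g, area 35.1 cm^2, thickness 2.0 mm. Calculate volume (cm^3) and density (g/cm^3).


Thickness in cm = 2.0 / 10 = 0.20 cm
Volume = 35.1 x 0.20 = 7.020 cm^3
Density = 6.25 / 7.020 = 0.890 g/cm^3


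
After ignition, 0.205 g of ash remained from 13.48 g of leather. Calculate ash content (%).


1.52%

Ash% = 0.205 / 13.48 x 100
Ash% = 1.52%


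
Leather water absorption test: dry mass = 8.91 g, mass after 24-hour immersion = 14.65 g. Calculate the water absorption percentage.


64.4%


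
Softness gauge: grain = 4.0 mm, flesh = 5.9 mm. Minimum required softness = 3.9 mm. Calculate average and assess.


Average softness = 4.95 mm
Meets requirement: Yes


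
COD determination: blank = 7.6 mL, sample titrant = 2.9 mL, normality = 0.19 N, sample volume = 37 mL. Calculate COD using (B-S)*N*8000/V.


193.1 mg/L

COD = (7.6 - 2.9) x 0.19 x 8000 / 37
COD = 4.7 x 0.19 x 8000 / 37
COD = 193.1 mg/L


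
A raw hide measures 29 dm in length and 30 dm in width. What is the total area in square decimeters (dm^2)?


Area = length x width
Area = 29 x 30 = 870 dm^2


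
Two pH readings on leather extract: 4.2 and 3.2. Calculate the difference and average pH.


Difference = 1.0
Average pH = 3.70

Difference = |4.2 - 3.2| = 1.0
Average = (4.2 + 3.2) / 2 = 3.70


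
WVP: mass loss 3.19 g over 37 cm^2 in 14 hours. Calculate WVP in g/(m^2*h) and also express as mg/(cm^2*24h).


WVP = 61.58 g/(m^2*h)
Daily rate = 147.80 mg/(cm^2*24h)


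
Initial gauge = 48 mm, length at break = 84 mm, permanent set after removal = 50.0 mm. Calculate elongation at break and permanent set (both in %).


Elongation at break = 75.0%
Permanent set = 4.2%

Elongation at break = (84 - 48) / 48 x 100 = 75.0%
Permanent set = (50.0 - 48) / 48 x 100 = 4.2%


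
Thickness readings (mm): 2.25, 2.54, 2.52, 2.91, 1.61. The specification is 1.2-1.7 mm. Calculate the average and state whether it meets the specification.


Sum = 11.83
Average = 11.83 / 5 = 2.37 mm
Specification range: 1.2 to 1.7 mm
Within spec: No


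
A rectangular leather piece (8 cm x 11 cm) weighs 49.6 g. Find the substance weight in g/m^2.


Area = 8 x 11 = 88 cm^2
SW = 49.6 / 88 x 10000 = 5636.4 g/m^2


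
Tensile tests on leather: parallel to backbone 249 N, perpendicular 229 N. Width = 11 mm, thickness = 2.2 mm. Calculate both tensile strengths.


Parallel = 10.29 N/mm^2
Perpendicular = 9.46 N/mm^2


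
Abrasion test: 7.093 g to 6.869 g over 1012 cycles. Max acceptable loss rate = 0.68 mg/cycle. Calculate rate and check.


Rate = 0.221 mg/cycle
Passes: Yes

Loss = 7.093 - 6.869 = 0.224 g
Rate = 0.224 g / 1012 cycles x 1000 = 0.221 mg/cycle
Max = 0.68 mg/cycle
Passes: Yes


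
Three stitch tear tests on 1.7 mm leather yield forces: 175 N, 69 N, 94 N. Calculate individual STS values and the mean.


STS1 = 175 / 1.7 = 102.9 N/mm
STS2 = 69 / 1.7 = 40.6 N/mm
STS3 = 94 / 1.7 = 55.3 N/mm
Mean = (102.9 + 40.6 + 55.3) / 3 = 66.3 N/mm


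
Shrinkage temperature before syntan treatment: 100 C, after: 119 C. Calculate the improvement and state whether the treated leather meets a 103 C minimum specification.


Improvement = 19 C
Meets 103 C spec: Yes


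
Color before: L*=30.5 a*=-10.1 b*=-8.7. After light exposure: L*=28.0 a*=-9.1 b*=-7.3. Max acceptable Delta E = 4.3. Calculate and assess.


dL = -2.5, da = 1.0, db = 1.4
dE = sqrt((-2.5)^2 + (1.0)^2 + (1.4)^2) = 3.03
Max = 4.3
Passes: Yes


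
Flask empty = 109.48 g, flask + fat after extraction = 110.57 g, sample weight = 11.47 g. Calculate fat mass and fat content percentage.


Fat mass = 1.09 g
Fat content = 9.5%

Fat mass = 110.57 - 109.48 = 1.09 g
Fat% = 1.09 / 11.47 x 100 = 9.5%


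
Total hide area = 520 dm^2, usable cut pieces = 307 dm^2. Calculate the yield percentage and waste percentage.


Yield = 307 / 520 x 100 = 59.0%
Waste = 520 - 307 = 213 dm^2
Waste% = 100 - 59.0 = 41.0%


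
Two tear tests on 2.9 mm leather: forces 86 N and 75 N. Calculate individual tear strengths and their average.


Tear 1 = 86 / 2.9 = 29.7 N/mm
Tear 2 = 75 / 2.9 = 25.9 N/mm
Average = (29.7 + 25.9) / 2 = 27.8 N/mm


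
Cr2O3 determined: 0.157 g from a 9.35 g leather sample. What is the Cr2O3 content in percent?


Cr2O3% = 0.157 / 9.35 x 100
Cr2O3% = 1.68%


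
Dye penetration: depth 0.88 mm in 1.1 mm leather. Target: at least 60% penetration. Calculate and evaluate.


Penetration = 0.88 / 1.1 x 100 = 80.0%
Target: 60%
Meets target: Yes


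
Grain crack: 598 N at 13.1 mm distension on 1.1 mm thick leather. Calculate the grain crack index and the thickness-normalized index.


Crack index = 45.6 N/mm
Normalized index = 41.5 N/mm per mm

Crack index = 598 / 13.1 = 45.6 N/mm
Normalized = 45.6 / 1.1 = 41.5 N/mm per mm


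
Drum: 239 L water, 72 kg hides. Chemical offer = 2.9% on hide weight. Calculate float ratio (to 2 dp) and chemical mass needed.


Float ratio = 3.32
Chemical needed = 2.088 kg


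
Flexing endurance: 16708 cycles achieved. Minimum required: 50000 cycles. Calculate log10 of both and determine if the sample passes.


log10(16708) = 4.22
log10(50000) = 4.70
Passes: No


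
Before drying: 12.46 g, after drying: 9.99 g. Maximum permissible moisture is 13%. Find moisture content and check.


Moisture content = 19.8%
Acceptable: No


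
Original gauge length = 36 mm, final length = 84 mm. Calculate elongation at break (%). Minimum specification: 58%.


Extension = 84 - 36 = 48 mm
Elongation = 48 / 36 x 100 = 133.3%
Minimum required: 58%
Meets specification: Yes


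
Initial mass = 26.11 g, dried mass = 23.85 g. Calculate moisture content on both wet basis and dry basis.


Moisture lost = 26.11 - 23.85 = 2.26 g
Wet basis MC = 2.26 / 26.11 x 100 = 8.7%
Dry basis MC = 2.26 / 23.85 x 100 = 9.5%


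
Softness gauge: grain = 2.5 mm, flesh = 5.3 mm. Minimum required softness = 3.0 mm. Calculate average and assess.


Average softness = 3.90 mm
Meets requirement: Yes

Average = (2.5 + 5.3) / 2 = 3.90 mm
Minimum = 3.0 mm
Meets requirement: Yes


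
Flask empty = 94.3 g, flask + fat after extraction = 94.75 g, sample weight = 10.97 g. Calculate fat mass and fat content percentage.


Fat mass = 0.45 g
Fat content = 4.1%


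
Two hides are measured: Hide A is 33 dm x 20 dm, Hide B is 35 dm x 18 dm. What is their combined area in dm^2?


1290 dm^2


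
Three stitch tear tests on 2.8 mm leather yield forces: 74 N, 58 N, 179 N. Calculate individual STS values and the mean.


STS1 = 26.4 N/mm
STS2 = 20.7 N/mm
STS3 = 63.9 N/mm
Mean = 37.0 N/mm

STS1 = 74 / 2.8 = 26.4 N/mm
STS2 = 58 / 2.8 = 20.7 N/mm
STS3 = 179 / 2.8 = 63.9 N/mm
Mean = (26.4 + 20.7 + 63.9) / 3 = 37.0 N/mm


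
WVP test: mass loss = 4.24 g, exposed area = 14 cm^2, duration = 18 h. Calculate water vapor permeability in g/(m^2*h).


WVP = mass_loss / (area x time) x 10000
WVP = 4.24 / (14 x 18) x 10000
WVP = 4.24 / 252 x 10000 = 168.25 g/(m^2*h)


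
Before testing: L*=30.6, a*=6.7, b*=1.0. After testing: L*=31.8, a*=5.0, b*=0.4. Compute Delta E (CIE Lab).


Delta E = 2.17

dL = 31.8 - 30.6 = 1.2
da = 5.0 - 6.7 = -1.7
db = 0.4 - 1.0 = -0.6
dE = sqrt((1.2)^2 + (-1.7)^2 + (-0.6)^2) = 2.17


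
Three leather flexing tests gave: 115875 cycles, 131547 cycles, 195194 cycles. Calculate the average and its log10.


Average = 147539 cycles
log10 = 5.17


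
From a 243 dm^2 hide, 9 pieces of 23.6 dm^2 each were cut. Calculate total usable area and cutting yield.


Total usable = 9 x 23.6 = 212.4 dm^2
Yield = 212.4 / 243 x 100 = 87.4%


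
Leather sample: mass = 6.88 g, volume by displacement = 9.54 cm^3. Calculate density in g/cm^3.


Density = mass / volume
Density = 6.88 / 9.54 = 0.721 g/cm^3


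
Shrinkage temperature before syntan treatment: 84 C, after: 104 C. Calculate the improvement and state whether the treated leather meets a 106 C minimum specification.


Improvement = 20 C
Meets 106 C spec: No


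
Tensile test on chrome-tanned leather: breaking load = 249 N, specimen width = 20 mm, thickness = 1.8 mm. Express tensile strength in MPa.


6.92 MPa

Cross-section = 20 x 1.8 = 36.0 mm^2
TS = 249 / 36.0 = 6.92 MPa
(1 N/mm^2 = 1 MPa)
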